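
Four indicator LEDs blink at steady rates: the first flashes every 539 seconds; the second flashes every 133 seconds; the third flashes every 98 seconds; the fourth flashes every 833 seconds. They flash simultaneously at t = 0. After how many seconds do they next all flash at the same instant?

348194 seconds

The first simultaneous occurrence is after LCM of the individual periods.
539 = 7^2 × 11
133 = 7 × 19
98 = 2 × 7^2
833 = 7^2 × 17
LCM(539, 133, 98, 833) = 2 × 7^2 × 11 × 17 × 19 = 348194.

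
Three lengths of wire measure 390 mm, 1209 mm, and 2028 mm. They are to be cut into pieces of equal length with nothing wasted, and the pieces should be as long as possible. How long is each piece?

The greatest length dividing all of 390, 1209, and 2028 is their gcd.
390 = 2 × 3 × 5 × 13
1209 = 3 × 13 × 31
2028 = 2^2 × 3 × 13^2
gcd(390, 1209, 2028) = 3 × 13 = 39.

39 mm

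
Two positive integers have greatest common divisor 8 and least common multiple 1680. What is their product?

For any two positive integers, gcd × lcm = product = 8 × 1680 = 13440.

13440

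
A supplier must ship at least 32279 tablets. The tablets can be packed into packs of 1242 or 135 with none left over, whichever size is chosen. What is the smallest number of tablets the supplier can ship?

37260

The number of tablets must be a common multiple of 1242 and 135, so a multiple of their LCM.
1242 = 2 × 3^3 × 23
135 = 3^3 × 5
LCM(1242, 135) = 2 × 3^3 × 5 × 23 = 6210.
Smallest multiple of 6210 that is ≥ 32279: ⌈32279/6210⌉ × 6210 = 6 × 6210 = 37260.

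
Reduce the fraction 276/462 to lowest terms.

46/77

276 = 2^2 × 3 × 23
462 = 2 × 3 × 7 × 11
gcd(276, 462) = 2 × 3 = 6.
Divide numerator and denominator by 6: 276/462 = 46/77.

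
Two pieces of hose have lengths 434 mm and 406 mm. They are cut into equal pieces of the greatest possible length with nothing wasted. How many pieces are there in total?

60

Piece length = gcd(434, 406).
434 = 2 × 7 × 31
406 = 2 × 7 × 29
gcd(434, 406) = 2 × 7 = 14.
Total pieces = 434/14 + 406/14 = 31 + 29 = 60.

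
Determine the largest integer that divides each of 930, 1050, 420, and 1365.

15

930 = 2 × 3 × 5 × 31
1050 = 2 × 3 × 5^2 × 7
420 = 2^2 × 3 × 5 × 7
1365 = 3 × 5 × 7 × 13
gcd(930, 1050, 420, 1365) = 3 × 5 = 15.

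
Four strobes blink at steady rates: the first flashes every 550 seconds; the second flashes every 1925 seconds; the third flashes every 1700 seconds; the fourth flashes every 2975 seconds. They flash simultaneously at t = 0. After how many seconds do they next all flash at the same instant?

They coincide at every common multiple of the periods; the first is the LCM.
550 = 2 × 5^2 × 11
1925 = 5^2 × 7 × 11
1700 = 2^2 × 5^2 × 17
2975 = 5^2 × 7 × 17
LCM(550, 1925, 1700, 2975) = 2^2 × 5^2 × 7 × 11 × 17 = 130900.

130900 seconds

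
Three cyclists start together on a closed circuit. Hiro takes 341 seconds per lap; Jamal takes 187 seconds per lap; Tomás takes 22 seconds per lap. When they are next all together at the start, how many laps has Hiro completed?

34 laps

They are all back at their starting positions together after one LCM of the periods.
341 = 11 × 31
187 = 11 × 17
22 = 2 × 11
LCM(341, 187, 22) = 2 × 11 × 17 × 31 = 11594.
Laps for period 341: 11594 / 341 = 34.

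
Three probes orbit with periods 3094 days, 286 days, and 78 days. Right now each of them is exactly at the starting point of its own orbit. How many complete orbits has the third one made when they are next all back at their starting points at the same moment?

1309 orbits

The first common completion time is the LCM of the periods.
3094 = 2 × 7 × 13 × 17
286 = 2 × 11 × 13
78 = 2 × 3 × 13
LCM(3094, 286, 78) = 2 × 3 × 7 × 11 × 13 × 17 = 102102.
Orbits for period 78: 102102 / 78 = 1309.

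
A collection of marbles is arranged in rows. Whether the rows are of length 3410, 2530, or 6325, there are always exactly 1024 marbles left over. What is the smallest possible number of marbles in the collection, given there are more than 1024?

N − 1024 must be a common multiple of 3410, 2530, and 6325.
3410 = 2 × 5 × 11 × 31
2530 = 2 × 5 × 11 × 23
6325 = 5^2 × 11 × 23
LCM(3410, 2530, 6325) = 2 × 5^2 × 11 × 23 × 31 = 392150.
Smallest N > 1024 is LCM + 1024 = 392150 + 1024 = 393174.

393174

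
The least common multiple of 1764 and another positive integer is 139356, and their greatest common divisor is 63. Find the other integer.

4977

gcd × lcm = product of the two integers, so the other integer is (63 × 139356) / 1764 = 4977.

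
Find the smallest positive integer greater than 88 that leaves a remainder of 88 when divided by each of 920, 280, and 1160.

186848

N − 88 must be a common multiple of 920, 280, and 1160.
920 = 2^3 × 5 × 23
280 = 2^3 × 5 × 7
1160 = 2^3 × 5 × 29
LCM(920, 280, 1160) = 2^3 × 5 × 7 × 23 × 29 = 186760.
Smallest N > 88 is LCM + 88 = 186760 + 88 = 186848.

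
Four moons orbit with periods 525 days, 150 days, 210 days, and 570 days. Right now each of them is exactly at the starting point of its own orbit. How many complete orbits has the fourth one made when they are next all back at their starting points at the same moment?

They are all back at their starting positions together after one LCM of the periods.
525 = 3 × 5^2 × 7
150 = 2 × 3 × 5^2
210 = 2 × 3 × 5 × 7
570 = 2 × 3 × 5 × 19
LCM(525, 150, 210, 570) = 2 × 3 × 5^2 × 7 × 19 = 19950.
Orbits for period 570: 19950 / 570 = 35.

35 orbits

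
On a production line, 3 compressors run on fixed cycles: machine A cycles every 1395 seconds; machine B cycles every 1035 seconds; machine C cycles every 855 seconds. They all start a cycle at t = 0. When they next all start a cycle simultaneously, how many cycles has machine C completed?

713 cycles

All finish a whole number of cycles simultaneously at t = LCM of the periods.
1395 = 3^2 × 5 × 31
1035 = 3^2 × 5 × 23
855 = 3^2 × 5 × 19
LCM(1395, 1035, 855) = 3^2 × 5 × 19 × 23 × 31 = 609615.
Cycles for period 855: 609615 / 855 = 713.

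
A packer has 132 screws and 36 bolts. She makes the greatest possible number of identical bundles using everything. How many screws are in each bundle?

Number of bundles = gcd(132, 36).
132 = 2^2 × 3 × 11
36 = 2^2 × 3^2
gcd(132, 36) = 2^2 × 3 = 12.
screws per bundle = 132 / 12 = 11.

11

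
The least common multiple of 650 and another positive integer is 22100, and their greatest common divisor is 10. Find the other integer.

gcd × lcm = product of the two integers, so the other integer is (10 × 22100) / 650 = 340.

340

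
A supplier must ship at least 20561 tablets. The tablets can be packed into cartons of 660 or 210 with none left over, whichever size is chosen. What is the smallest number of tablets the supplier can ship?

23100

The number of tablets must be a common multiple of 660 and 210, so a multiple of their LCM.
660 = 2^2 × 3 × 5 × 11
210 = 2 × 3 × 5 × 7
LCM(660, 210) = 2^2 × 3 × 5 × 7 × 11 = 4620.
Smallest multiple of 4620 that is ≥ 20561: ⌈20561/4620⌉ × 4620 = 5 × 4620 = 23100.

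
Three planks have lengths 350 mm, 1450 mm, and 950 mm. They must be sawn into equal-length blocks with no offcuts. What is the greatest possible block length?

The block length must divide every plank, so the greatest is gcd(350, 1450, 950).
350 = 2 × 5^2 × 7
1450 = 2 × 5^2 × 29
950 = 2 × 5^2 × 19
gcd(350, 1450, 950) = 2 × 5^2 = 50.

50 mm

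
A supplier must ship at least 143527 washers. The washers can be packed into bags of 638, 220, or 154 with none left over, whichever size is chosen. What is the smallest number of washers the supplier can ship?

The number of washers must be a common multiple of 638, 220, and 154, so a multiple of their LCM.
638 = 2 × 11 × 29
220 = 2^2 × 5 × 11
154 = 2 × 7 × 11
LCM(638, 220, 154) = 2^2 × 5 × 7 × 11 × 29 = 44660.
Smallest multiple of 44660 that is ≥ 143527: ⌈143527/44660⌉ × 44660 = 4 × 44660 = 178640.

178640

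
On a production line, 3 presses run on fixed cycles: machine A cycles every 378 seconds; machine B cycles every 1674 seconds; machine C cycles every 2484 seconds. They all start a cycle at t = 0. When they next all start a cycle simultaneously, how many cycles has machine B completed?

322 cycles

They are all back at their starting positions together after one LCM of the periods.
378 = 2 × 3^3 × 7
1674 = 2 × 3^3 × 31
2484 = 2^2 × 3^3 × 23
LCM(378, 1674, 2484) = 2^2 × 3^3 × 7 × 23 × 31 = 539028.
Cycles for period 1674: 539028 / 1674 = 322.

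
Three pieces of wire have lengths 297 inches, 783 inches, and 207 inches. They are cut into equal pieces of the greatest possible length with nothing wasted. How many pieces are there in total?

Piece length = gcd(297, 783, 207).
297 = 3^3 × 11
783 = 3^3 × 29
207 = 3^2 × 23
gcd(297, 783, 207) = 3^2 = 9.
Total pieces = 297/9 + 783/9 + 207/9 = 33 + 87 + 23 = 143.

143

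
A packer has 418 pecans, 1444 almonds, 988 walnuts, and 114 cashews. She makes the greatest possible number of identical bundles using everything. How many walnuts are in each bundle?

26

Number of bundles = gcd(418, 1444, 988, 114).
418 = 2 × 11 × 19
1444 = 2^2 × 19^2
988 = 2^2 × 13 × 19
114 = 2 × 3 × 19
gcd(418, 1444, 988, 114) = 2 × 19 = 38.
walnuts per bundle = 988 / 38 = 26.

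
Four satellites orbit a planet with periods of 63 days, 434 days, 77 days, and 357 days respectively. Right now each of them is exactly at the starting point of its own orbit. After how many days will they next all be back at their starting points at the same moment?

We need the least common multiple of the intervals.
63 = 3^2 × 7
434 = 2 × 7 × 31
77 = 7 × 11
357 = 3 × 7 × 17
LCM(63, 434, 77, 357) = 2 × 3^2 × 7 × 11 × 17 × 31 = 730422.

730422 days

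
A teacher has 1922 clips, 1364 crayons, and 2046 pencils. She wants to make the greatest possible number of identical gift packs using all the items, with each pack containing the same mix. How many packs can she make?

The pack count must divide each quantity, so the greatest is gcd(1922, 1364, 2046).
1922 = 2 × 31^2
1364 = 2^2 × 11 × 31
2046 = 2 × 3 × 11 × 31
gcd(1922, 1364, 2046) = 2 × 31 = 62.

62 packs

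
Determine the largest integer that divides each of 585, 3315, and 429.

39

585 = 3^2 × 5 × 13
3315 = 3 × 5 × 13 × 17
429 = 3 × 11 × 13
gcd(585, 3315, 429) = 3 × 13 = 39.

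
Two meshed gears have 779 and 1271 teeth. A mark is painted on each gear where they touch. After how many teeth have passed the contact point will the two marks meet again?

We need the least common multiple of the intervals.
779 = 19 × 41
1271 = 31 × 41
LCM(779, 1271) = 19 × 31 × 41 = 24149.

24149 teeth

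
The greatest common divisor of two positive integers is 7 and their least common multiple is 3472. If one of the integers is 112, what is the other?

217

For two integers, gcd × lcm = product, so the other is (7 × 3472) / 112 = 24304 / 112 = 217.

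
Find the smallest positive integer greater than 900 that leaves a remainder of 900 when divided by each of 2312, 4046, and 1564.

N − 900 must be a common multiple of 2312, 4046, and 1564.
2312 = 2^3 × 17^2
4046 = 2 × 7 × 17^2
1564 = 2^2 × 17 × 23
LCM(2312, 4046, 1564) = 2^3 × 7 × 17^2 × 23 = 372232.
Smallest N > 900 is LCM + 900 = 372232 + 900 = 373132.

373132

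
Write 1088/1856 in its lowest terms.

17/29

1088 = 2^6 × 17
1856 = 2^6 × 29
gcd(1088, 1856) = 2^6 = 64.
Divide numerator and denominator by 64: 1088/1856 = 17/29.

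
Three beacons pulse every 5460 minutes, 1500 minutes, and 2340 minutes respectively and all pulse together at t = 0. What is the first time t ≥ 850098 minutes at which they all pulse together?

Joint pulses occur at multiples of LCM(5460, 1500, 2340).
5460 = 2^2 × 3 × 5 × 7 × 13
1500 = 2^2 × 3 × 5^3
2340 = 2^2 × 3^2 × 5 × 13
LCM(5460, 1500, 2340) = 2^2 × 3^2 × 5^3 × 7 × 13 = 409500.
Smallest multiple of 409500 that is ≥ 850098: ⌈850098/409500⌉ × 409500 = 3 × 409500 = 1228500.

1228500 minutes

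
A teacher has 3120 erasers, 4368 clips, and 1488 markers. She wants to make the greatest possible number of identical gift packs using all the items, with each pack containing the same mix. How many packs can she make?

48 packs

The pack count must divide each quantity, so the greatest is gcd(3120, 4368, 1488).
3120 = 2^4 × 3 × 5 × 13
4368 = 2^4 × 3 × 7 × 13
1488 = 2^4 × 3 × 31
gcd(3120, 4368, 1488) = 2^4 × 3 = 48.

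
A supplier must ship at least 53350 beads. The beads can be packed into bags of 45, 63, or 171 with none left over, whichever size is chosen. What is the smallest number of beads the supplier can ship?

The number of beads must be a common multiple of 45, 63, and 171, so a multiple of their LCM.
45 = 3^2 × 5
63 = 3^2 × 7
171 = 3^2 × 19
LCM(45, 63, 171) = 3^2 × 5 × 7 × 19 = 5985.
Smallest multiple of 5985 that is ≥ 53350: ⌈53350/5985⌉ × 5985 = 9 × 5985 = 53865.

53865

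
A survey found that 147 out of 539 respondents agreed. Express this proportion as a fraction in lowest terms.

3/11

147 = 3 × 7^2
539 = 7^2 × 11
gcd(147, 539) = 7^2 = 49.
Divide numerator and denominator by 49: 147/539 = 3/11.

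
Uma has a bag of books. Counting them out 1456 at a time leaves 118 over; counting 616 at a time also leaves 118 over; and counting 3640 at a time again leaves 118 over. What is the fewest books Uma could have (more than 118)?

N − 118 must be a common multiple of 1456, 616, and 3640.
1456 = 2^4 × 7 × 13
616 = 2^3 × 7 × 11
3640 = 2^3 × 5 × 7 × 13
LCM(1456, 616, 3640) = 2^4 × 5 × 7 × 11 × 13 = 80080.
Smallest N > 118 is LCM + 118 = 80080 + 118 = 80198.

80198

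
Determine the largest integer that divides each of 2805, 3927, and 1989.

51

2805 = 3 × 5 × 11 × 17
3927 = 3 × 7 × 11 × 17
1989 = 3^2 × 13 × 17
gcd(2805, 3927, 1989) = 3 × 17 = 51.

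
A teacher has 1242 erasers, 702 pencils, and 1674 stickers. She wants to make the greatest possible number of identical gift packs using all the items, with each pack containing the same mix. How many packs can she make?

54 packs

The pack count must divide each quantity, so the greatest is gcd(1242, 702, 1674).
1242 = 2 × 3^3 × 23
702 = 2 × 3^3 × 13
1674 = 2 × 3^3 × 31
gcd(1242, 702, 1674) = 2 × 3^3 = 54.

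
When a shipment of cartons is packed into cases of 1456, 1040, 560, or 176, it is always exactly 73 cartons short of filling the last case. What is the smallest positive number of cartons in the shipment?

80007

Being 73 short of a full case of size k means N ≡ −73 (mod k), i.e. N + 73 is a multiple of each size.
1456 = 2^4 × 7 × 13
1040 = 2^4 × 5 × 13
560 = 2^4 × 5 × 7
176 = 2^4 × 11
LCM(1456, 1040, 560, 176) = 2^4 × 5 × 7 × 11 × 13 = 80080.
Smallest positive N is 80080 − 73 = 80007.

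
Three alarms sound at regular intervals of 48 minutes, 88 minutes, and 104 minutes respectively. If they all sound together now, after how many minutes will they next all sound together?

6864 minutes

They coincide at every common multiple of the periods; the first is the LCM.
48 = 2^4 × 3
88 = 2^3 × 11
104 = 2^3 × 13
LCM(48, 88, 104) = 2^4 × 3 × 11 × 13 = 6864.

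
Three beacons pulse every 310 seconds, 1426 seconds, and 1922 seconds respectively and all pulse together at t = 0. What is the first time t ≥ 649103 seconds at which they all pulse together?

663090 seconds

Joint pulses occur at multiples of LCM(310, 1426, 1922).
310 = 2 × 5 × 31
1426 = 2 × 23 × 31
1922 = 2 × 31^2
LCM(310, 1426, 1922) = 2 × 5 × 23 × 31^2 = 221030.
Smallest multiple of 221030 that is ≥ 649103: ⌈649103/221030⌉ × 221030 = 3 × 221030 = 663090.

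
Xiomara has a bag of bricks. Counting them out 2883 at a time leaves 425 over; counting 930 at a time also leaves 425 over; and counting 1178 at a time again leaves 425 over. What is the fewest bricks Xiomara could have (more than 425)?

548195

N − 425 must be a common multiple of 2883, 930, and 1178.
2883 = 3 × 31^2
930 = 2 × 3 × 5 × 31
1178 = 2 × 19 × 31
LCM(2883, 930, 1178) = 2 × 3 × 5 × 19 × 31^2 = 547770.
Smallest N > 425 is LCM + 425 = 547770 + 425 = 548195.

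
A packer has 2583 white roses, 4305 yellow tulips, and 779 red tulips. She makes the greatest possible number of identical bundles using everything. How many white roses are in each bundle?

Number of bundles = gcd(2583, 4305, 779).
2583 = 3^2 × 7 × 41
4305 = 3 × 5 × 7 × 41
779 = 19 × 41
gcd(2583, 4305, 779) = 41.
white roses per bundle = 2583 / 41 = 63.

63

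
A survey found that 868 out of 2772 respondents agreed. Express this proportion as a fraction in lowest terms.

31/99

868 = 2^2 × 7 × 31
2772 = 2^2 × 3^2 × 7 × 11
gcd(868, 2772) = 2^2 × 7 = 28.
Divide numerator and denominator by 28: 868/2772 = 31/99.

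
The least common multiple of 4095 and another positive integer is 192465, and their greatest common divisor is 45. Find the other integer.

gcd × lcm = product of the two integers, so the other integer is (45 × 192465) / 4095 = 2115.

2115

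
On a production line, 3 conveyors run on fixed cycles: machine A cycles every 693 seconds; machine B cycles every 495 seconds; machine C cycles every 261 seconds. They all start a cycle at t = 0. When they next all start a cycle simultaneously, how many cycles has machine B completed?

All finish a whole number of cycles simultaneously at t = LCM of the periods.
693 = 3^2 × 7 × 11
495 = 3^2 × 5 × 11
261 = 3^2 × 29
LCM(693, 495, 261) = 3^2 × 5 × 7 × 11 × 29 = 100485.
Cycles for period 495: 100485 / 495 = 203.

203 cycles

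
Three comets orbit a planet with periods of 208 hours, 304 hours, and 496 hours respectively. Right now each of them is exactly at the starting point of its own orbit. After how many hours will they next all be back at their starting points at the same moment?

122512 hours

We need the least common multiple of the intervals.
208 = 2^4 × 13
304 = 2^4 × 19
496 = 2^4 × 31
LCM(208, 304, 496) = 2^4 × 13 × 19 × 31 = 122512.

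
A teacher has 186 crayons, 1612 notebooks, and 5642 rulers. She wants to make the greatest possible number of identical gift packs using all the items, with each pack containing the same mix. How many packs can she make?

62 packs

The pack count must divide each quantity, so the greatest is gcd(186, 1612, 5642).
186 = 2 × 3 × 31
1612 = 2^2 × 13 × 31
5642 = 2 × 7 × 13 × 31
gcd(186, 1612, 5642) = 2 × 31 = 62.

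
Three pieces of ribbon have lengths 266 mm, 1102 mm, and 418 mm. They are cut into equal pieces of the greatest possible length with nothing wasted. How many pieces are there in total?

47

Piece length = gcd(266, 1102, 418).
266 = 2 × 7 × 19
1102 = 2 × 19 × 29
418 = 2 × 11 × 19
gcd(266, 1102, 418) = 2 × 19 = 38.
Total pieces = 266/38 + 1102/38 + 418/38 = 7 + 29 + 11 = 47.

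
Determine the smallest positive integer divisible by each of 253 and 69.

253 = 11 × 23
69 = 3 × 23
LCM(253, 69) = 3 × 11 × 23 = 759.

759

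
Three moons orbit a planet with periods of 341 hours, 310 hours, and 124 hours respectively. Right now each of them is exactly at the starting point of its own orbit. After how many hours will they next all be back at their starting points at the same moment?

We need the least common multiple of the intervals.
341 = 11 × 31
310 = 2 × 5 × 31
124 = 2^2 × 31
LCM(341, 310, 124) = 2^2 × 5 × 11 × 31 = 6820.

6820 hours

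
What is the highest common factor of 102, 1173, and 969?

51

102 = 2 × 3 × 17
1173 = 3 × 17 × 23
969 = 3 × 17 × 19
gcd(102, 1173, 969) = 3 × 17 = 51.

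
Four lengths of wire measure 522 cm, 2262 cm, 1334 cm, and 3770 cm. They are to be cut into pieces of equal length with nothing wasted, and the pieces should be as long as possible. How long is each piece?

58 cm

Each piece length must divide every original length, so the longest possible is gcd(522, 2262, 1334, 3770).
522 = 2 × 3^2 × 29
2262 = 2 × 3 × 13 × 29
1334 = 2 × 23 × 29
3770 = 2 × 5 × 13 × 29
gcd(522, 2262, 1334, 3770) = 2 × 29 = 58.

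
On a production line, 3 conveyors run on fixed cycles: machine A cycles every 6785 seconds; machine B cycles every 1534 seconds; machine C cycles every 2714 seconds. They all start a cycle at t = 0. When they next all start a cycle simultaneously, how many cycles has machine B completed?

The first common completion time is the LCM of the periods.
6785 = 5 × 23 × 59
1534 = 2 × 13 × 59
2714 = 2 × 23 × 59
LCM(6785, 1534, 2714) = 2 × 5 × 13 × 23 × 59 = 176410.
Cycles for period 1534: 176410 / 1534 = 115.

115 cycles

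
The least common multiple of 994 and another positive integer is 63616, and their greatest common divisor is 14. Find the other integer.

gcd × lcm = product of the two integers, so the other integer is (14 × 63616) / 994 = 896.

896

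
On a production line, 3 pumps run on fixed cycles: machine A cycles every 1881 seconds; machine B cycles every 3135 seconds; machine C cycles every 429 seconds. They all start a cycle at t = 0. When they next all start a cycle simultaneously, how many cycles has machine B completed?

The first common completion time is the LCM of the periods.
1881 = 3^2 × 11 × 19
3135 = 3 × 5 × 11 × 19
429 = 3 × 11 × 13
LCM(1881, 3135, 429) = 3^2 × 5 × 11 × 13 × 19 = 122265.
Cycles for period 3135: 122265 / 3135 = 39.

39 cycles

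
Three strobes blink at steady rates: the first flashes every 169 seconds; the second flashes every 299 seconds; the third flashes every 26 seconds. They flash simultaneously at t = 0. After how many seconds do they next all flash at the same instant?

7774 seconds

The first simultaneous occurrence is after LCM of the individual periods.
169 = 13^2
299 = 13 × 23
26 = 2 × 13
LCM(169, 299, 26) = 2 × 13^2 × 23 = 7774.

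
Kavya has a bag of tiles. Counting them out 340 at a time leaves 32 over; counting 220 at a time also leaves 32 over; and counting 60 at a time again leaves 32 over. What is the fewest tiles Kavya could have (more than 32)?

N − 32 must be a common multiple of 340, 220, and 60.
340 = 2^2 × 5 × 17
220 = 2^2 × 5 × 11
60 = 2^2 × 3 × 5
LCM(340, 220, 60) = 2^2 × 3 × 5 × 11 × 17 = 11220.
Smallest N > 32 is LCM + 32 = 11220 + 32 = 11252.

11252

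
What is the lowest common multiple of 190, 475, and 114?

190 = 2 × 5 × 19
475 = 5^2 × 19
114 = 2 × 3 × 19
LCM(190, 475, 114) = 2 × 3 × 5^2 × 19 = 2850.

2850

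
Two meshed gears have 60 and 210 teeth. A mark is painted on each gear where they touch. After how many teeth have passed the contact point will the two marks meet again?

They coincide at every common multiple of the periods; the first is the LCM.
60 = 2^2 × 3 × 5
210 = 2 × 3 × 5 × 7
LCM(60, 210) = 2^2 × 3 × 5 × 7 = 420.

420 teeth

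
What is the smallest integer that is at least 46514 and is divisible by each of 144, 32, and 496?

The integer must be a common multiple of 144, 32, and 496, so a multiple of their LCM.
144 = 2^4 × 3^2
32 = 2^5
496 = 2^4 × 31
LCM(144, 32, 496) = 2^5 × 3^2 × 31 = 8928.
Smallest multiple of 8928 that is ≥ 46514: ⌈46514/8928⌉ × 8928 = 6 × 8928 = 53568.

53568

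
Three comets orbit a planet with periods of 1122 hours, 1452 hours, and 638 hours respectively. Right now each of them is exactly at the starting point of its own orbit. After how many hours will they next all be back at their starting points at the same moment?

The first simultaneous occurrence is after LCM of the individual periods.
1122 = 2 × 3 × 11 × 17
1452 = 2^2 × 3 × 11^2
638 = 2 × 11 × 29
LCM(1122, 1452, 638) = 2^2 × 3 × 11^2 × 17 × 29 = 715836.

715836 hours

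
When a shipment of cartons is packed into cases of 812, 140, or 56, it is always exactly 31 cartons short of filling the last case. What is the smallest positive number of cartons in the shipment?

Being 31 short of a full case of size k means N ≡ −31 (mod k), i.e. N + 31 is a multiple of each size.
812 = 2^2 × 7 × 29
140 = 2^2 × 5 × 7
56 = 2^3 × 7
LCM(812, 140, 56) = 2^3 × 5 × 7 × 29 = 8120.
Smallest positive N is 8120 − 31 = 8089.

8089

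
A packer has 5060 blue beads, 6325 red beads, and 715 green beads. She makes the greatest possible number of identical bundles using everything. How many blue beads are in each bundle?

Number of bundles = gcd(5060, 6325, 715).
5060 = 2^2 × 5 × 11 × 23
6325 = 5^2 × 11 × 23
715 = 5 × 11 × 13
gcd(5060, 6325, 715) = 5 × 11 = 55.
blue beads per bundle = 5060 / 55 = 92.

92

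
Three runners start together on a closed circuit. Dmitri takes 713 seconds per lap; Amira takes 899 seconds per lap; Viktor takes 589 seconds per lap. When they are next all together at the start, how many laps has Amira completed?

437 laps

All finish a whole number of cycles simultaneously at t = LCM of the periods.
713 = 23 × 31
899 = 29 × 31
589 = 19 × 31
LCM(713, 899, 589) = 19 × 23 × 29 × 31 = 392863.
Laps for period 899: 392863 / 899 = 437.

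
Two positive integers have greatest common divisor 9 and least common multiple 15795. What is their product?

142155

For any two positive integers, gcd × lcm = product = 9 × 15795 = 142155.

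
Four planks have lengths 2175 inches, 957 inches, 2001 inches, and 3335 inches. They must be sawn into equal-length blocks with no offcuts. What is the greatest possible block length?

The block length must divide every plank, so the greatest is gcd(2175, 957, 2001, 3335).
2175 = 3 × 5^2 × 29
957 = 3 × 11 × 29
2001 = 3 × 23 × 29
3335 = 5 × 23 × 29
gcd(2175, 957, 2001, 3335) = 29.

29 inches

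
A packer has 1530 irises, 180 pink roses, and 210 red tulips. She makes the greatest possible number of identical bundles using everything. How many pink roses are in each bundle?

6

Number of bundles = gcd(1530, 180, 210).
1530 = 2 × 3^2 × 5 × 17
180 = 2^2 × 3^2 × 5
210 = 2 × 3 × 5 × 7
gcd(1530, 180, 210) = 2 × 3 × 5 = 30.
pink roses per bundle = 180 / 30 = 6.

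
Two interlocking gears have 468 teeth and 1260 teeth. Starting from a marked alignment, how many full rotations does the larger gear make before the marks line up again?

13 rotations

The first common completion time is the LCM of the periods.
468 = 2^2 × 3^2 × 13
1260 = 2^2 × 3^2 × 5 × 7
LCM(468, 1260) = 2^2 × 3^2 × 5 × 7 × 13 = 16380.
Rotations for period 1260: 16380 / 1260 = 13.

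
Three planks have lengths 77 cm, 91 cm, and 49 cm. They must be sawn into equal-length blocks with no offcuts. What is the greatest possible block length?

7 cm

The block length must divide every plank, so the greatest is gcd(77, 91, 49).
77 = 7 × 11
91 = 7 × 13
49 = 7^2
gcd(77, 91, 49) = 7.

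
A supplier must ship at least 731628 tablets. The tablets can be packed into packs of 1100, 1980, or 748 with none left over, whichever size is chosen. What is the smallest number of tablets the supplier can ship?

The number of tablets must be a common multiple of 1100, 1980, and 748, so a multiple of their LCM.
1100 = 2^2 × 5^2 × 11
1980 = 2^2 × 3^2 × 5 × 11
748 = 2^2 × 11 × 17
LCM(1100, 1980, 748) = 2^2 × 3^2 × 5^2 × 11 × 17 = 168300.
Smallest multiple of 168300 that is ≥ 731628: ⌈731628/168300⌉ × 168300 = 5 × 168300 = 841500.

841500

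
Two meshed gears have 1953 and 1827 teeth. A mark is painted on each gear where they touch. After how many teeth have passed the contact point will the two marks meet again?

We need the least common multiple of the intervals.
1953 = 3^2 × 7 × 31
1827 = 3^2 × 7 × 29
LCM(1953, 1827) = 3^2 × 7 × 29 × 31 = 56637.

56637 teeth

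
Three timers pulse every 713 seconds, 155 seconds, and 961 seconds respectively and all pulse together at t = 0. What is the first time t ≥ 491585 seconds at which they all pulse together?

Joint pulses occur at multiples of LCM(713, 155, 961).
713 = 23 × 31
155 = 5 × 31
961 = 31^2
LCM(713, 155, 961) = 5 × 23 × 31^2 = 110515.
Smallest multiple of 110515 that is ≥ 491585: ⌈491585/110515⌉ × 110515 = 5 × 110515 = 552575.

552575 seconds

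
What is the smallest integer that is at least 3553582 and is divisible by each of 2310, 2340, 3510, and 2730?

The integer must be a common multiple of 2310, 2340, 3510, and 2730, so a multiple of their LCM.
2310 = 2 × 3 × 5 × 7 × 11
2340 = 2^2 × 3^2 × 5 × 13
3510 = 2 × 3^3 × 5 × 13
2730 = 2 × 3 × 5 × 7 × 13
LCM(2310, 2340, 3510, 2730) = 2^2 × 3^3 × 5 × 7 × 11 × 13 = 540540.
Smallest multiple of 540540 that is ≥ 3553582: ⌈3553582/540540⌉ × 540540 = 7 × 540540 = 3783780.

3783780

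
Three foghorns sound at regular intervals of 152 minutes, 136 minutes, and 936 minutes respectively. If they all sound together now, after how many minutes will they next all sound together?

The first simultaneous occurrence is after LCM of the individual periods.
152 = 2^3 × 19
136 = 2^3 × 17
936 = 2^3 × 3^2 × 13
LCM(152, 136, 936) = 2^3 × 3^2 × 13 × 17 × 19 = 302328.

302328 minutes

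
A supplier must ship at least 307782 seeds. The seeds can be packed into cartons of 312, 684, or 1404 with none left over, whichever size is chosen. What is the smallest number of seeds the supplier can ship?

320112

The number of seeds must be a common multiple of 312, 684, and 1404, so a multiple of their LCM.
312 = 2^3 × 3 × 13
684 = 2^2 × 3^2 × 19
1404 = 2^2 × 3^3 × 13
LCM(312, 684, 1404) = 2^3 × 3^3 × 13 × 19 = 53352.
Smallest multiple of 53352 that is ≥ 307782: ⌈307782/53352⌉ × 53352 = 6 × 53352 = 320112.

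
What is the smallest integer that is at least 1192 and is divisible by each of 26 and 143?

The integer must be a common multiple of 26 and 143, so a multiple of their LCM.
26 = 2 × 13
143 = 11 × 13
LCM(26, 143) = 2 × 11 × 13 = 286.
Smallest multiple of 286 that is ≥ 1192: ⌈1192/286⌉ × 286 = 5 × 286 = 1430.

1430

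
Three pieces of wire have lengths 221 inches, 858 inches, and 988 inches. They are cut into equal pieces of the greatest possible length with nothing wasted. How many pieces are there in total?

Piece length = gcd(221, 858, 988).
221 = 13 × 17
858 = 2 × 3 × 11 × 13
988 = 2^2 × 13 × 19
gcd(221, 858, 988) = 13.
Total pieces = 221/13 + 858/13 + 988/13 = 17 + 66 + 76 = 159.

159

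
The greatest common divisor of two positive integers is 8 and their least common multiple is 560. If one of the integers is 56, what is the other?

80

For two integers, gcd × lcm = product, so the other is (8 × 560) / 56 = 4480 / 56 = 80.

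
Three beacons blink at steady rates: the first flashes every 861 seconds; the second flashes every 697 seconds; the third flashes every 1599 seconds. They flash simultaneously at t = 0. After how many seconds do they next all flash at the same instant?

We need the least common multiple of the intervals.
861 = 3 × 7 × 41
697 = 17 × 41
1599 = 3 × 13 × 41
LCM(861, 697, 1599) = 3 × 7 × 13 × 17 × 41 = 190281.

190281 seconds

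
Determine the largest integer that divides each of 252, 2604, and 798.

252 = 2^2 × 3^2 × 7
2604 = 2^2 × 3 × 7 × 31
798 = 2 × 3 × 7 × 19
gcd(252, 2604, 798) = 2 × 3 × 7 = 42.

42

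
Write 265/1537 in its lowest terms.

265 = 5 × 53
1537 = 29 × 53
gcd(265, 1537) = 53.
Divide numerator and denominator by 53: 265/1537 = 5/29.

5/29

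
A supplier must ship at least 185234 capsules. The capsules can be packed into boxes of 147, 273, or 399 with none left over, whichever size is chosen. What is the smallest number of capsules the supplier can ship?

217854

The number of capsules must be a common multiple of 147, 273, and 399, so a multiple of their LCM.
147 = 3 × 7^2
273 = 3 × 7 × 13
399 = 3 × 7 × 19
LCM(147, 273, 399) = 3 × 7^2 × 13 × 19 = 36309.
Smallest multiple of 36309 that is ≥ 185234: ⌈185234/36309⌉ × 36309 = 6 × 36309 = 217854.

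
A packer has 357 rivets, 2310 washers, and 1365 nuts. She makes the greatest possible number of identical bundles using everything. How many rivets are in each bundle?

Number of bundles = gcd(357, 2310, 1365).
357 = 3 × 7 × 17
2310 = 2 × 3 × 5 × 7 × 11
1365 = 3 × 5 × 7 × 13
gcd(357, 2310, 1365) = 3 × 7 = 21.
rivets per bundle = 357 / 21 = 17.

17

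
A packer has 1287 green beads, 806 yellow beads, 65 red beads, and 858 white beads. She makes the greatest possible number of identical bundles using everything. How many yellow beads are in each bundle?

Number of bundles = gcd(1287, 806, 65, 858).
1287 = 3^2 × 11 × 13
806 = 2 × 13 × 31
65 = 5 × 13
858 = 2 × 3 × 11 × 13
gcd(1287, 806, 65, 858) = 13.
yellow beads per bundle = 806 / 13 = 62.

62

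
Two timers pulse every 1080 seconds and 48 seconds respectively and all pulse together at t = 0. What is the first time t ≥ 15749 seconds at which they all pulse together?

Joint pulses occur at multiples of LCM(1080, 48).
1080 = 2^3 × 3^3 × 5
48 = 2^4 × 3
LCM(1080, 48) = 2^4 × 3^3 × 5 = 2160.
Smallest multiple of 2160 that is ≥ 15749: ⌈15749/2160⌉ × 2160 = 8 × 2160 = 17280.

17280 seconds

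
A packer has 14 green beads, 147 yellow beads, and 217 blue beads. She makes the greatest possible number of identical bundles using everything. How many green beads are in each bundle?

Number of bundles = gcd(14, 147, 217).
14 = 2 × 7
147 = 3 × 7^2
217 = 7 × 31
gcd(14, 147, 217) = 7.
green beads per bundle = 14 / 7 = 2.

2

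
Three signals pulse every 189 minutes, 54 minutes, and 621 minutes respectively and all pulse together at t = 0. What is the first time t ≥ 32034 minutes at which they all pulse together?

Joint pulses occur at multiples of LCM(189, 54, 621).
189 = 3^3 × 7
54 = 2 × 3^3
621 = 3^3 × 23
LCM(189, 54, 621) = 2 × 3^3 × 7 × 23 = 8694.
Smallest multiple of 8694 that is ≥ 32034: ⌈32034/8694⌉ × 8694 = 4 × 8694 = 34776.

34776 minutes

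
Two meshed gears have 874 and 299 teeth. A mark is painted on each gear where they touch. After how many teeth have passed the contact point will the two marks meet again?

11362 teeth

The first simultaneous occurrence is after LCM of the individual periods.
874 = 2 × 19 × 23
299 = 13 × 23
LCM(874, 299) = 2 × 13 × 19 × 23 = 11362.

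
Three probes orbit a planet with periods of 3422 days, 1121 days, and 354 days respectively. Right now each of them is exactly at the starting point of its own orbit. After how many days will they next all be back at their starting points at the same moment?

We need the least common multiple of the intervals.
3422 = 2 × 29 × 59
1121 = 19 × 59
354 = 2 × 3 × 59
LCM(3422, 1121, 354) = 2 × 3 × 19 × 29 × 59 = 195054.

195054 days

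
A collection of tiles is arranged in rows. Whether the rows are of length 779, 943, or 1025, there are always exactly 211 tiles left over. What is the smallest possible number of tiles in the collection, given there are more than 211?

N − 211 must be a common multiple of 779, 943, and 1025.
779 = 19 × 41
943 = 23 × 41
1025 = 5^2 × 41
LCM(779, 943, 1025) = 5^2 × 19 × 23 × 41 = 447925.
Smallest N > 211 is LCM + 211 = 447925 + 211 = 448136.

448136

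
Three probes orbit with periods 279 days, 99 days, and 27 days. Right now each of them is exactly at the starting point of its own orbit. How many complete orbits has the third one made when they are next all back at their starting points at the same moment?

341 orbits

They are all back at their starting positions together after one LCM of the periods.
279 = 3^2 × 31
99 = 3^2 × 11
27 = 3^3
LCM(279, 99, 27) = 3^3 × 11 × 31 = 9207.
Orbits for period 27: 9207 / 27 = 341.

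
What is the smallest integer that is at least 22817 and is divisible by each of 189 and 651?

The integer must be a common multiple of 189 and 651, so a multiple of their LCM.
189 = 3^3 × 7
651 = 3 × 7 × 31
LCM(189, 651) = 3^3 × 7 × 31 = 5859.
Smallest multiple of 5859 that is ≥ 22817: ⌈22817/5859⌉ × 5859 = 4 × 5859 = 23436.

23436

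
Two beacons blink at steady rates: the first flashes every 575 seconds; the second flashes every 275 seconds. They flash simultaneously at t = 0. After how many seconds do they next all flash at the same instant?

6325 seconds

The first simultaneous occurrence is after LCM of the individual periods.
575 = 5^2 × 23
275 = 5^2 × 11
LCM(575, 275) = 5^2 × 11 × 23 = 6325.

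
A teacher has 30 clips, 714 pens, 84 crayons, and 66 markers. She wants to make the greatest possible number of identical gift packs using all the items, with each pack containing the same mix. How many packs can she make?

6 packs

The pack count must divide each quantity, so the greatest is gcd(30, 714, 84, 66).
30 = 2 × 3 × 5
714 = 2 × 3 × 7 × 17
84 = 2^2 × 3 × 7
66 = 2 × 3 × 11
gcd(30, 714, 84, 66) = 2 × 3 = 6.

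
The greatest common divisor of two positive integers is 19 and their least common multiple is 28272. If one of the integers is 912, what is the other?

For two integers, gcd × lcm = product, so the other is (19 × 28272) / 912 = 537168 / 912 = 589.

589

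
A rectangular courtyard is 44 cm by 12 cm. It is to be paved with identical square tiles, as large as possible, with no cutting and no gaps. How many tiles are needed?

Tile side = gcd(44, 12).
44 = 2^2 × 11
12 = 2^2 × 3
gcd(44, 12) = 2^2 = 4.
Tiles: (44/4) × (12/4) = 11 × 3 = 33.

33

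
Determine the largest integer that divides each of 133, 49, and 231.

7

133 = 7 × 19
49 = 7^2
231 = 3 × 7 × 11
gcd(133, 49, 231) = 7.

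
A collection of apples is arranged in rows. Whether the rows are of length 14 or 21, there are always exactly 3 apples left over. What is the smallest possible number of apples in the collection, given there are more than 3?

45

N − 3 must be a common multiple of 14 and 21.
14 = 2 × 7
21 = 3 × 7
LCM(14, 21) = 2 × 3 × 7 = 42.
Smallest N > 3 is LCM + 3 = 42 + 3 = 45.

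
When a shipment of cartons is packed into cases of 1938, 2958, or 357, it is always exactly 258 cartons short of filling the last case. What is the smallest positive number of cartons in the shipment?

Being 258 short of a full case of size k means N ≡ −258 (mod k), i.e. N + 258 is a multiple of each size.
1938 = 2 × 3 × 17 × 19
2958 = 2 × 3 × 17 × 29
357 = 3 × 7 × 17
LCM(1938, 2958, 357) = 2 × 3 × 7 × 17 × 19 × 29 = 393414.
Smallest positive N is 393414 − 258 = 393156.

393156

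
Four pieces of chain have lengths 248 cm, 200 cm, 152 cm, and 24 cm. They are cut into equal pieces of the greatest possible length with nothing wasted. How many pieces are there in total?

Piece length = gcd(248, 200, 152, 24).
248 = 2^3 × 31
200 = 2^3 × 5^2
152 = 2^3 × 19
24 = 2^3 × 3
gcd(248, 200, 152, 24) = 2^3 = 8.
Total pieces = 248/8 + 200/8 + 152/8 + 24/8 = 31 + 25 + 19 + 3 = 78.

78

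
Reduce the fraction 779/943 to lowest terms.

779 = 19 × 41
943 = 23 × 41
gcd(779, 943) = 41.
Divide numerator and denominator by 41: 779/943 = 19/23.

19/23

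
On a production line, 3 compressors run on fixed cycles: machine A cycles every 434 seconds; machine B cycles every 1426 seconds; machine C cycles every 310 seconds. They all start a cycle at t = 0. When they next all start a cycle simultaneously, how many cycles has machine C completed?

All finish a whole number of cycles simultaneously at t = LCM of the periods.
434 = 2 × 7 × 31
1426 = 2 × 23 × 31
310 = 2 × 5 × 31
LCM(434, 1426, 310) = 2 × 5 × 7 × 23 × 31 = 49910.
Cycles for period 310: 49910 / 310 = 161.

161 cycles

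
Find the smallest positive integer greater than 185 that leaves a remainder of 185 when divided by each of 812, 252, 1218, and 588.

51341

N − 185 must be a common multiple of 812, 252, 1218, and 588.
812 = 2^2 × 7 × 29
252 = 2^2 × 3^2 × 7
1218 = 2 × 3 × 7 × 29
588 = 2^2 × 3 × 7^2
LCM(812, 252, 1218, 588) = 2^2 × 3^2 × 7^2 × 29 = 51156.
Smallest N > 185 is LCM + 185 = 51156 + 185 = 51341.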